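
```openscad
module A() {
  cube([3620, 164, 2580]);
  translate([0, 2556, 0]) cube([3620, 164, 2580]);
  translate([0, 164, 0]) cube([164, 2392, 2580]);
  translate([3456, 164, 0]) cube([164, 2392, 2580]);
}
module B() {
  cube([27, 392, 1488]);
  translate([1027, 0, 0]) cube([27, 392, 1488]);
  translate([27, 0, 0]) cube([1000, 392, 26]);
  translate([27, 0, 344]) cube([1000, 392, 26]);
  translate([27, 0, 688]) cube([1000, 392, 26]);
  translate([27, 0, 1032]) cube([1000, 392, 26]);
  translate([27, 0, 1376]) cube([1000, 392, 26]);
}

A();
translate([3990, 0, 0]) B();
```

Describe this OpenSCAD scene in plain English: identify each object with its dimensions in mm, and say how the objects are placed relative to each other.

A is the wall frame of a small rectangular building: four walls, each 2580 mm tall and 164 mm thick, enclosing a footprint 3620 mm (x) by 2720 mm (y) outside-to-outside, with no floor or roof. The front and back walls (the −y and +y sides) span the full width; the two side walls fit between them.

B is a bookshelf 1054 mm wide overall, 392 mm deep and 1488 mm tall. The two sides are 27 mm thick vertical panels. 5 horizontal shelves of 26 mm thickness span between the inner faces of the sides; the lowest shelf sits on the floor and shelves are stacked with a clear vertical gap of 318 mm between each pair.

The bookshelf is on the floor beside the house frame on its +x side.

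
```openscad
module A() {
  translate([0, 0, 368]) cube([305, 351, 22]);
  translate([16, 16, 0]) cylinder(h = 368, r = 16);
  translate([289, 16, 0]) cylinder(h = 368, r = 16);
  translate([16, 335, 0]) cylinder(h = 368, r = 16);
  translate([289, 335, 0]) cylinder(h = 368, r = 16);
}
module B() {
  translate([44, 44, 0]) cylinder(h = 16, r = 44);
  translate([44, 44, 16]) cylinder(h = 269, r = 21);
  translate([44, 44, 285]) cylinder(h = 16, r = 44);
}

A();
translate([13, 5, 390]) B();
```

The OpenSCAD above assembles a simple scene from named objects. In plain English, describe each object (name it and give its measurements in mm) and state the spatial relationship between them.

A is a four-legged stool. The seat is a 305×351×22 mm slab whose top surface is at z = 390 mm; four round legs, each 32 mm in diameter, run from the floor (z = 0) to the underside of the seat, each leg's axis is inset half a diameter from the nearest pair of seat edges (so the leg's bounding box is flush with the corner).

B is a spool: two coaxial disc flanges of radius 44 mm and thickness 16 mm, joined by a core cylinder of radius 21 mm and height 269 mm. The lower flange rests on z = 0 and the three cylinders share a vertical axis.

The spool is on top of the stool.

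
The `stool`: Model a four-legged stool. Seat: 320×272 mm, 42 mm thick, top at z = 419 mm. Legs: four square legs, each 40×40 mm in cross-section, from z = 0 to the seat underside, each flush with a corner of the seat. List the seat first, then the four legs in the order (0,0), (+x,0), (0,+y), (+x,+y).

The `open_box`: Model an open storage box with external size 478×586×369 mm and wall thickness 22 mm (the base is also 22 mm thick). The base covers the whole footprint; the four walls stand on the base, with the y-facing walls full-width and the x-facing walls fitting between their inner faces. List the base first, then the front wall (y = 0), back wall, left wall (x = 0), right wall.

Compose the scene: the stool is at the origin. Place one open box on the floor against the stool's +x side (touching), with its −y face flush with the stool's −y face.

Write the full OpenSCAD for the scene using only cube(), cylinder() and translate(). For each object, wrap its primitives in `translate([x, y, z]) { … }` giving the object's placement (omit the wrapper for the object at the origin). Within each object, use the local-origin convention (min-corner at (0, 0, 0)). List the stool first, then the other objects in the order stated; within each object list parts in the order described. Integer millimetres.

translate([0, 0, 377]) cube([320, 272, 42]);
cube([40, 40, 377]);
translate([280, 0, 0]) cube([40, 40, 377]);
translate([0, 232, 0]) cube([40, 40, 377]);
translate([280, 232, 0]) cube([40, 40, 377]);
translate([320, 0, 0]) {
  cube([478, 586, 22]);
  translate([0, 0, 22]) cube([478, 22, 347]);
  translate([0, 564, 22]) cube([478, 22, 347]);
  translate([0, 22, 22]) cube([22, 542, 347]);
  translate([456, 22, 22]) cube([22, 542, 347]);
}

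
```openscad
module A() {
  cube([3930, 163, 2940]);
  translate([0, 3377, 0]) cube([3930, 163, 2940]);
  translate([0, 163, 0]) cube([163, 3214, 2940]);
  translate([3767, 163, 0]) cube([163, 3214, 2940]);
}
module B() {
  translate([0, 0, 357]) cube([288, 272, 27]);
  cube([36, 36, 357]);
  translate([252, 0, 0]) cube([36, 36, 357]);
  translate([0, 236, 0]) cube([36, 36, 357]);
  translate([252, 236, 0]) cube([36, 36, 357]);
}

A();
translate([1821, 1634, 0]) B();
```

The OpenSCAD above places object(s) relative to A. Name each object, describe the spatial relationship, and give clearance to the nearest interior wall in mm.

Clearances: x = 1658, y = 1471; minimum 1471 mm.

A is a house frame. B is a stool. The stool sits inside the house frame, centred. The clearance to the nearest interior wall is 1471 mm.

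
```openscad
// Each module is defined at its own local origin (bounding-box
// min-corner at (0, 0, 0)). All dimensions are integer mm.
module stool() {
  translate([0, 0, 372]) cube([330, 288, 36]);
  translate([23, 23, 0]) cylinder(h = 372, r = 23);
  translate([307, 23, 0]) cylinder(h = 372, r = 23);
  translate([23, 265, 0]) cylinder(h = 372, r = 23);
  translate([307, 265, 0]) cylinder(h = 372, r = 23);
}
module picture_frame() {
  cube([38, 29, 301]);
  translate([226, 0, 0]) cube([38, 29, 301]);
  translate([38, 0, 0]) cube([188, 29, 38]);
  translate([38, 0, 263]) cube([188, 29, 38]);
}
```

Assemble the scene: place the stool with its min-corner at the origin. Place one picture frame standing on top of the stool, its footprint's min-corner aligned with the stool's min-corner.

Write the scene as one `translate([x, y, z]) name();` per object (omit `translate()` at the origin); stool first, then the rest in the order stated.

stool();
translate([0, 0, 408]) picture_frame();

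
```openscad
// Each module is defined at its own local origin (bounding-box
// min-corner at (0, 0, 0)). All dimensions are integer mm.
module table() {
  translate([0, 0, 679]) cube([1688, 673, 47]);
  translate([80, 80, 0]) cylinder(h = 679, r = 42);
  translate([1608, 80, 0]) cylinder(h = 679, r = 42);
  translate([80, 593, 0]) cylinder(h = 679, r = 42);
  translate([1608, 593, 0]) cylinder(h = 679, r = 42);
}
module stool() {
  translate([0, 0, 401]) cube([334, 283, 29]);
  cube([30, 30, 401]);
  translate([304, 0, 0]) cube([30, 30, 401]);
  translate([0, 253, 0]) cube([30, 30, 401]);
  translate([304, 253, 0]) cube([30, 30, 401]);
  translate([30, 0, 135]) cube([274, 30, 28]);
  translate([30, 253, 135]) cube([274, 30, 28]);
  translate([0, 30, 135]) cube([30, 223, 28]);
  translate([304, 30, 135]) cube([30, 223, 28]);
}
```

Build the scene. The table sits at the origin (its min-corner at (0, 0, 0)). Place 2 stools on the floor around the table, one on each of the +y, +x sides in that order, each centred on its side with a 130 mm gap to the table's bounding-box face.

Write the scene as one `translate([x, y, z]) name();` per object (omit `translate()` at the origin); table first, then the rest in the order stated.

table();
translate([677, 803, 0]) stool();
translate([1818, 195, 0]) stool();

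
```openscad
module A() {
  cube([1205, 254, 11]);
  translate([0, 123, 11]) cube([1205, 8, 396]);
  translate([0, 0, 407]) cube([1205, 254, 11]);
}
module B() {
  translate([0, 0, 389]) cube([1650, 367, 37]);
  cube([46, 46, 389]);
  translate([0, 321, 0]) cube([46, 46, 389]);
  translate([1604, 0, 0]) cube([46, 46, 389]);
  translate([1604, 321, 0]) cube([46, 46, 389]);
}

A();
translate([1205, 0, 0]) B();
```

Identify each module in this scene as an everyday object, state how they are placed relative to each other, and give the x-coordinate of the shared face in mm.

A is an I-beam. B is a bench. The bench is against the I-beam's +x side, with their −y faces flush. The x-coordinate of the shared face is 1205 mm.

The I-beam's +x face and the bench's −x face are both at x = 1205 mm.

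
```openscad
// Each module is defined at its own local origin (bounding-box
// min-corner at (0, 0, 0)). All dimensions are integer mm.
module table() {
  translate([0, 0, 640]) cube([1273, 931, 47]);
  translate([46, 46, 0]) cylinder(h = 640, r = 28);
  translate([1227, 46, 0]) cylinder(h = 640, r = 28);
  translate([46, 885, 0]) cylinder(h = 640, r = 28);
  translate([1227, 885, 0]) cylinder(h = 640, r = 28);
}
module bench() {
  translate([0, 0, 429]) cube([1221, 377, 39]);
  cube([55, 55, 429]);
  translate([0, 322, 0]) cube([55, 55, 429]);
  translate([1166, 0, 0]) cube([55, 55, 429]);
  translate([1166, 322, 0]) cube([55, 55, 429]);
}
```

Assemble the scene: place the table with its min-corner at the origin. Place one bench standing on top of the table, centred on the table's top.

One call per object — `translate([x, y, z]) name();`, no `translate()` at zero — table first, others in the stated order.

table();
translate([26, 277, 687]) bench();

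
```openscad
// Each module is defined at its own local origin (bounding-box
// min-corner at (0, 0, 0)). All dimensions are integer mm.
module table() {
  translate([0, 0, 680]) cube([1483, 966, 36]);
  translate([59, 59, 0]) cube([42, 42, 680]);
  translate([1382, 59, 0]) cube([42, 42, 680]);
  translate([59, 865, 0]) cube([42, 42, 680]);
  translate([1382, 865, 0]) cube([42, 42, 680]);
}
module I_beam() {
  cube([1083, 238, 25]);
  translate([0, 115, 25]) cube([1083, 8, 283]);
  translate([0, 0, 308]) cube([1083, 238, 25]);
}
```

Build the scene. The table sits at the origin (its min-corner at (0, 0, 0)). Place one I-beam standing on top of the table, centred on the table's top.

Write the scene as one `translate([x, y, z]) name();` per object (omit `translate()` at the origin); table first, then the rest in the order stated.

table();
translate([200, 364, 716]) I_beam();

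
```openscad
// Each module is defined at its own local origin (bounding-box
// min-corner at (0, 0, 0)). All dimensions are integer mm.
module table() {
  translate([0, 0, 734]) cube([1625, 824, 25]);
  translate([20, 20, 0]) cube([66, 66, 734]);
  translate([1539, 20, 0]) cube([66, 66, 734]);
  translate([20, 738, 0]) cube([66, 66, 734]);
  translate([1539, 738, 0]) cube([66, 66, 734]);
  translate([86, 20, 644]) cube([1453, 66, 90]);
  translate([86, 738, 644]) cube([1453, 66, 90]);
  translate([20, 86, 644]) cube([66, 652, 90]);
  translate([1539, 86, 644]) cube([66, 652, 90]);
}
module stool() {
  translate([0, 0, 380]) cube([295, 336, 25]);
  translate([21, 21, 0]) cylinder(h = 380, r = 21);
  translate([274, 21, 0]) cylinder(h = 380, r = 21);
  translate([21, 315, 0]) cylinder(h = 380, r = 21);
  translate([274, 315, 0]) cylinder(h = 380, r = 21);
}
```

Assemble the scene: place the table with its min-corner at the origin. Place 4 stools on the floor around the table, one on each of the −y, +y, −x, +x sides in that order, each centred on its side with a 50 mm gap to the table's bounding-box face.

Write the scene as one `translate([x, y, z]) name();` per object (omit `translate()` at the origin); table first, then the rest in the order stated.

table();
translate([665, -386, 0]) stool();
translate([665, 874, 0]) stool();
translate([-345, 244, 0]) stool();
translate([1675, 244, 0]) stool();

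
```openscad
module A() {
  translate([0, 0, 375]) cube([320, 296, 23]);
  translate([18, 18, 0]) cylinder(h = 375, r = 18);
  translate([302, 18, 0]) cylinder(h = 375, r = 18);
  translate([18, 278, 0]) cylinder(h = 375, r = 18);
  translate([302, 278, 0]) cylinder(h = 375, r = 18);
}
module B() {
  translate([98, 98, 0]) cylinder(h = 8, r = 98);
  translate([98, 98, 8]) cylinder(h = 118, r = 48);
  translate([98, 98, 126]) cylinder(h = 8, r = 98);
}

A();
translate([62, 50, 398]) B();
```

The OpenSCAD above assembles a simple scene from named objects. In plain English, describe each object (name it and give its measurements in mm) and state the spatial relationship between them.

A is a four-legged stool. The seat is 320×296 mm, 23 mm thick, top at z = 398 mm. It stands on four round legs, each 36 mm in diameter, from z = 0 to the seat underside, each leg's axis is inset half a diameter from the nearest pair of seat edges (so the leg's bounding box is flush with the corner).

B is a spool: two coaxial disc flanges of radius 98 mm and thickness 8 mm, joined by a core cylinder of radius 48 mm and height 118 mm. The lower flange rests on z = 0 and the three cylinders share a vertical axis.

The spool is on top of the stool, centred.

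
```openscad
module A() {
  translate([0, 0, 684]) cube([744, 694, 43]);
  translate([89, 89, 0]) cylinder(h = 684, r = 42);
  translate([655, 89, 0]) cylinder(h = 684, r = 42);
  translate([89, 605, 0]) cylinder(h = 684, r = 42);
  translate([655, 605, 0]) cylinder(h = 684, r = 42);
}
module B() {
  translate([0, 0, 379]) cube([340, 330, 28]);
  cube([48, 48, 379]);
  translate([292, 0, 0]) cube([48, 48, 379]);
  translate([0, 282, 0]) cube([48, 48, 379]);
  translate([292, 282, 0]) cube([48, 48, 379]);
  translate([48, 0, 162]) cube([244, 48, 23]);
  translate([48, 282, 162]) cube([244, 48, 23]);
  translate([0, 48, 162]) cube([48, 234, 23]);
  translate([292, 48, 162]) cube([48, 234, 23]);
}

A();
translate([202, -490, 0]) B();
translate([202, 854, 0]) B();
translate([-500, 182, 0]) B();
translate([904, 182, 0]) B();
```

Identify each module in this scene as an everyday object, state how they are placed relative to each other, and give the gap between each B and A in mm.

Each stool's nearest face is 160 mm from the table's bounding box.

A is a table. B is a stool. Four stools sit around the table at the −y, +y, −x, +x sides. The gap between each stool and the table is 160 mm.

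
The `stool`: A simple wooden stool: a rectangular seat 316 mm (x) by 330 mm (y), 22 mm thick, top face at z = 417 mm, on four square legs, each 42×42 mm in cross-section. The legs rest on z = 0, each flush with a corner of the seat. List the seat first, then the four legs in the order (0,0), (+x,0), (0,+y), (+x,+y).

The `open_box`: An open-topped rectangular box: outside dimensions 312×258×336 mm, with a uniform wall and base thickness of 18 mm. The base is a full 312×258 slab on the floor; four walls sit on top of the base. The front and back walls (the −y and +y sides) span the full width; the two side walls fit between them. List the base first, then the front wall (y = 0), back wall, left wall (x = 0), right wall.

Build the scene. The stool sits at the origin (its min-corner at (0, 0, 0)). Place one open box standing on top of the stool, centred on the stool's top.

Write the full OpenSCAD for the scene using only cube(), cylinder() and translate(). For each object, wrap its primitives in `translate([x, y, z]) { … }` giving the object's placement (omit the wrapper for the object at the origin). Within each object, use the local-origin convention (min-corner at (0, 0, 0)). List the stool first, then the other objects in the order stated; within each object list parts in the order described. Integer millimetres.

translate([0, 0, 395]) cube([316, 330, 22]);
cube([42, 42, 395]);
translate([274, 0, 0]) cube([42, 42, 395]);
translate([0, 288, 0]) cube([42, 42, 395]);
translate([274, 288, 0]) cube([42, 42, 395]);
translate([2, 36, 417]) {
  cube([312, 258, 18]);
  translate([0, 0, 18]) cube([312, 18, 318]);
  translate([0, 240, 18]) cube([312, 18, 318]);
  translate([0, 18, 18]) cube([18, 222, 318]);
  translate([294, 18, 18]) cube([18, 222, 318]);
}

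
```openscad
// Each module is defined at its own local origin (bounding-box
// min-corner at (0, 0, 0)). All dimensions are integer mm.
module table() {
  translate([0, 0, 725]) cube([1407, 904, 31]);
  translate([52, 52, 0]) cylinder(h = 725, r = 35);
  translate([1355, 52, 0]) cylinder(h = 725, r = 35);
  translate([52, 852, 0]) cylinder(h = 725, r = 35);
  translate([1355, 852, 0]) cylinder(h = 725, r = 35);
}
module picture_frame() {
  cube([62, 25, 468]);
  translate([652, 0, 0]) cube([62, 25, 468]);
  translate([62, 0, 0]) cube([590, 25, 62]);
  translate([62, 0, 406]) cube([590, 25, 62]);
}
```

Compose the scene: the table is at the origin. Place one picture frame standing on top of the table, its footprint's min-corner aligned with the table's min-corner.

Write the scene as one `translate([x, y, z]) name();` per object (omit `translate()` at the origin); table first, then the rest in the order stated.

table();
translate([0, 0, 756]) picture_frame();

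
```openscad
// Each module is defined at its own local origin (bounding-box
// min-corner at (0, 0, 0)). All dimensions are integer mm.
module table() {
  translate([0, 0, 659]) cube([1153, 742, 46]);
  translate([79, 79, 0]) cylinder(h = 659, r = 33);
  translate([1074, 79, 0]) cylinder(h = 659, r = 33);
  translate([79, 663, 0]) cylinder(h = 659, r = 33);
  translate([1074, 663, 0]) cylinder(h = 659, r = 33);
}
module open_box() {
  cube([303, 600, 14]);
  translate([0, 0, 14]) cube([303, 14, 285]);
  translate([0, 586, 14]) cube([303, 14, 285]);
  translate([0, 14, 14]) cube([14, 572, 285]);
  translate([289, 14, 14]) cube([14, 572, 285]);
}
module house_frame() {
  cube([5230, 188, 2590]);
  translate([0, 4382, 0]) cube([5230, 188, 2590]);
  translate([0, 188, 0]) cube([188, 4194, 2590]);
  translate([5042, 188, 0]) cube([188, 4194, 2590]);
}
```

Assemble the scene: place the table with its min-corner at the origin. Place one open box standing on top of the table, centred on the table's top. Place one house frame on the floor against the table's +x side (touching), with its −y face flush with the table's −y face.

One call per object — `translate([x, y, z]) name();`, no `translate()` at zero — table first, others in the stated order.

table();
translate([425, 71, 705]) open_box();
translate([1153, 0, 0]) house_frame();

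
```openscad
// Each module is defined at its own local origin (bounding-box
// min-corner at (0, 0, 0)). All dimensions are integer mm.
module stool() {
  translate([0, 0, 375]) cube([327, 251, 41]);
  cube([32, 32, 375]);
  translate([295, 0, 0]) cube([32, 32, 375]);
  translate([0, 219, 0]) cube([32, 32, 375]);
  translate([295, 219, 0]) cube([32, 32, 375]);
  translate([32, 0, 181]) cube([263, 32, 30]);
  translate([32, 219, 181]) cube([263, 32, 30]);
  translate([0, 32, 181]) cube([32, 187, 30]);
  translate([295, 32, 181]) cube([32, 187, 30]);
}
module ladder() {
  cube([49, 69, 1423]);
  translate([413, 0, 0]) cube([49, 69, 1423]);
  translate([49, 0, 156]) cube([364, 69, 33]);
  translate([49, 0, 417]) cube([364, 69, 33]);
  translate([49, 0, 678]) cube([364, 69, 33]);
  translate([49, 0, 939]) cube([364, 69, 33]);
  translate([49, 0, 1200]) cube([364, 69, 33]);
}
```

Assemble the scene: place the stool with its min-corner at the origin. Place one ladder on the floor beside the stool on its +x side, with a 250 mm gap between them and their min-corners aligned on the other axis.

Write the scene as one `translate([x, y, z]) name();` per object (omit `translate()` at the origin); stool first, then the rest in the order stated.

stool();
translate([577, 0, 0]) ladder();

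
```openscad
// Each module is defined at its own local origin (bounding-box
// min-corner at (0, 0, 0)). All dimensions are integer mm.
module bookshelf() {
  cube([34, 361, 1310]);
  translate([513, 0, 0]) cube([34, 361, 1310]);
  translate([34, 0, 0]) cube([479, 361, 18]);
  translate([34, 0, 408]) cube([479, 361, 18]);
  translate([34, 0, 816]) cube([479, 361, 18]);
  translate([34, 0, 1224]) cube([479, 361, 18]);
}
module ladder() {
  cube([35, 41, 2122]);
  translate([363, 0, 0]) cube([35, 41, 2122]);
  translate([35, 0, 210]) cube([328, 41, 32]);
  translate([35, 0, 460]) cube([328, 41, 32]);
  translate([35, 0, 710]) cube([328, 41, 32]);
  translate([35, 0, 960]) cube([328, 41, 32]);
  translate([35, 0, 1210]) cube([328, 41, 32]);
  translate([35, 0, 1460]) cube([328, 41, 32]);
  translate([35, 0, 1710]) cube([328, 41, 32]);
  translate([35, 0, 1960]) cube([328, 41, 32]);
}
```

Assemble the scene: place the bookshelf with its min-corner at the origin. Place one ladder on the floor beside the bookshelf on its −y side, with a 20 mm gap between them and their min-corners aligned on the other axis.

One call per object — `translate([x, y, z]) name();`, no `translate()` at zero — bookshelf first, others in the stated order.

bookshelf();
translate([0, -61, 0]) ladder();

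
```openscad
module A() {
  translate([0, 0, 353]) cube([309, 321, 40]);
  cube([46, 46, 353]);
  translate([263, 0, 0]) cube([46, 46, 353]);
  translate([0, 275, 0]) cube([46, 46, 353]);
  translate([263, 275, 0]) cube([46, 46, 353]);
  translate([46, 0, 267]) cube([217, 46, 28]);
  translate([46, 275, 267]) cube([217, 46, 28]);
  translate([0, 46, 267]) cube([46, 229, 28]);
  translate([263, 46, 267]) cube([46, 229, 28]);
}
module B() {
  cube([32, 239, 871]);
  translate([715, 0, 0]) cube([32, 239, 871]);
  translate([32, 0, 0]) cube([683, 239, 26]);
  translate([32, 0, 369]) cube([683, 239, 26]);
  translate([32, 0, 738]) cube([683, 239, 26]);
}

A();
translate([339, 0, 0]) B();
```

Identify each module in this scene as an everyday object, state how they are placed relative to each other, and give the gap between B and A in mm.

A is a stool. B is a bookshelf. The bookshelf is on the floor beside the stool on its +x side. The gap between the bookshelf and the stool is 30 mm.

The bookshelf's nearest face is 30 mm from the stool's +x face.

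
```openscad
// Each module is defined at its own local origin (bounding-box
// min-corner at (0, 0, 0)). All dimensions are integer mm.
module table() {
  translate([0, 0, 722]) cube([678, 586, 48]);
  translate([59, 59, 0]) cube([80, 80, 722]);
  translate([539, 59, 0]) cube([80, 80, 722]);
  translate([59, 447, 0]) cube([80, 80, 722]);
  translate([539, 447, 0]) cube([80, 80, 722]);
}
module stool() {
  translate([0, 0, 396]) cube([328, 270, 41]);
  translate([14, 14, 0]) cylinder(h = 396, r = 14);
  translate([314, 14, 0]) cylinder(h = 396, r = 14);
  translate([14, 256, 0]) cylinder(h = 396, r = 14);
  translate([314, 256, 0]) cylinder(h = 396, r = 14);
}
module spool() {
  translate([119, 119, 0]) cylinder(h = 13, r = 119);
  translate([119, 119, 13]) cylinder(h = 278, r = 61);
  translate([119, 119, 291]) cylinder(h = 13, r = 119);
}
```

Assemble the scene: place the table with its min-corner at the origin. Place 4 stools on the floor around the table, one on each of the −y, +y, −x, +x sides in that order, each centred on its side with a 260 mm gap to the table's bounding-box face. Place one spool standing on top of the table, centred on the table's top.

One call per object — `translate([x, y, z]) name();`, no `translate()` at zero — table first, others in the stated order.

table();
translate([175, -530, 0]) stool();
translate([175, 846, 0]) stool();
translate([-588, 158, 0]) stool();
translate([938, 158, 0]) stool();
translate([220, 174, 770]) spool();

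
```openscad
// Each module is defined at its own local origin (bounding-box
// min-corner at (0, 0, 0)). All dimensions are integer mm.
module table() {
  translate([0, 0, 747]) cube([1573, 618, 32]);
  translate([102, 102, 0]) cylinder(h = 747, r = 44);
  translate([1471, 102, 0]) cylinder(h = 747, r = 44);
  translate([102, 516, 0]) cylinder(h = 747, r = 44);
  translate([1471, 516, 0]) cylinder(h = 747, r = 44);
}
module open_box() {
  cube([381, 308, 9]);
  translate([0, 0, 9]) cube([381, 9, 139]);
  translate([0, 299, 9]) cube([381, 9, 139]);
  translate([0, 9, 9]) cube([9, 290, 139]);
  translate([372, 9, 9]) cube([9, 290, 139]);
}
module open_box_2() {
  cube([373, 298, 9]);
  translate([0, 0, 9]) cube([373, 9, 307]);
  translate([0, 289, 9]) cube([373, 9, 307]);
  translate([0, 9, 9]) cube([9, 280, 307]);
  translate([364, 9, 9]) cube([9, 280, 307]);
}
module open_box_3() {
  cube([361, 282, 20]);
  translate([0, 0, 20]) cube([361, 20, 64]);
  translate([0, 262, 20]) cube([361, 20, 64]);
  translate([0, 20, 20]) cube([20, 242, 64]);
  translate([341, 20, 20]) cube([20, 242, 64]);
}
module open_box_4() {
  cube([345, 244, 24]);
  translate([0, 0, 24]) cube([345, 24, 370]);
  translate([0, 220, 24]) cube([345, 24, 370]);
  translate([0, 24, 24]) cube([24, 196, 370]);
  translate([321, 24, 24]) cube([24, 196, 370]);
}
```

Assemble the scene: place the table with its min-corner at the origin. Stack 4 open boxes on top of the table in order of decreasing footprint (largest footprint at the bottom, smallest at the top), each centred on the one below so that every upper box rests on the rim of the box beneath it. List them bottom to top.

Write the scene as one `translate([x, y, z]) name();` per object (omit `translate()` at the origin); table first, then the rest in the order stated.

table();
translate([596, 155, 779]) open_box();
translate([600, 160, 927]) open_box_2();
translate([606, 168, 1243]) open_box_3();
translate([614, 187, 1327]) open_box_4();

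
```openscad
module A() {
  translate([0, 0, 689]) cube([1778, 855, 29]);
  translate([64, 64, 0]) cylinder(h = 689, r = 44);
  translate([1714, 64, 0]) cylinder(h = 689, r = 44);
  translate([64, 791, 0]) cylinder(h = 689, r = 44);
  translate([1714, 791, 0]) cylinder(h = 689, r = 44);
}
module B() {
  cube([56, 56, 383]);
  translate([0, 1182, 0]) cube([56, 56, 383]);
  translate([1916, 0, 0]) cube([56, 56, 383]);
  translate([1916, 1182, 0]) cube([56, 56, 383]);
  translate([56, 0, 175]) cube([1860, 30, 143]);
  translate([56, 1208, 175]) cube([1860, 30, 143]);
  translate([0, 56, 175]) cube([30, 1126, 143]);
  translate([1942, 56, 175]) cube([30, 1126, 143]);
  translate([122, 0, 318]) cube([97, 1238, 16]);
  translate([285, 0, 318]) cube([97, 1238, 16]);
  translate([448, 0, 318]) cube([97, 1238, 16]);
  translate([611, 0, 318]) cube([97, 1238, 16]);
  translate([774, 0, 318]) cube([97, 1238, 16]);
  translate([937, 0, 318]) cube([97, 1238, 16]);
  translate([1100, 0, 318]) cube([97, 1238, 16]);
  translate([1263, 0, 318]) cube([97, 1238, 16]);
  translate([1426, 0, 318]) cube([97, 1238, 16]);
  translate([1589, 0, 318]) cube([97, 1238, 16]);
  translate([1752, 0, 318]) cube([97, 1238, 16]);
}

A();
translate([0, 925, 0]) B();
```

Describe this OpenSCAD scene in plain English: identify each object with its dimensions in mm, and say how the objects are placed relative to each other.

A is a table with a 1778×855 mm rectangular top, 29 mm thick, top surface at z = 718 mm, supported by four round legs of 88 mm diameter, each leg's bounding box inset 20 mm from the nearest pair of top edges, running from the floor.

B is a bed frame 1972 mm long (x) by 1238 mm wide (y). Four 56×56 mm corner posts, 383 mm tall, at the corners of the footprint. Four rails of 30 mm thickness and 143 mm height run between adjacent posts with their undersides at z = 175 mm, their outer faces flush with the outside of the frame (the two x-running rails run between the posts' inner faces; the two y-running rails run between the posts' inner faces). 11 slats, each 97 mm wide (x) and 16 mm thick, lie across the top of the two x-running rails, running the full 1238 mm width of the frame in y; the slats are evenly spaced along x between the inner faces of the end posts with equal gaps (rounded down to the nearest mm) at the −x end and between each pair — any rounding remainder accumulates at the +x end.

The bed frame is on the floor beside the table on its +y side.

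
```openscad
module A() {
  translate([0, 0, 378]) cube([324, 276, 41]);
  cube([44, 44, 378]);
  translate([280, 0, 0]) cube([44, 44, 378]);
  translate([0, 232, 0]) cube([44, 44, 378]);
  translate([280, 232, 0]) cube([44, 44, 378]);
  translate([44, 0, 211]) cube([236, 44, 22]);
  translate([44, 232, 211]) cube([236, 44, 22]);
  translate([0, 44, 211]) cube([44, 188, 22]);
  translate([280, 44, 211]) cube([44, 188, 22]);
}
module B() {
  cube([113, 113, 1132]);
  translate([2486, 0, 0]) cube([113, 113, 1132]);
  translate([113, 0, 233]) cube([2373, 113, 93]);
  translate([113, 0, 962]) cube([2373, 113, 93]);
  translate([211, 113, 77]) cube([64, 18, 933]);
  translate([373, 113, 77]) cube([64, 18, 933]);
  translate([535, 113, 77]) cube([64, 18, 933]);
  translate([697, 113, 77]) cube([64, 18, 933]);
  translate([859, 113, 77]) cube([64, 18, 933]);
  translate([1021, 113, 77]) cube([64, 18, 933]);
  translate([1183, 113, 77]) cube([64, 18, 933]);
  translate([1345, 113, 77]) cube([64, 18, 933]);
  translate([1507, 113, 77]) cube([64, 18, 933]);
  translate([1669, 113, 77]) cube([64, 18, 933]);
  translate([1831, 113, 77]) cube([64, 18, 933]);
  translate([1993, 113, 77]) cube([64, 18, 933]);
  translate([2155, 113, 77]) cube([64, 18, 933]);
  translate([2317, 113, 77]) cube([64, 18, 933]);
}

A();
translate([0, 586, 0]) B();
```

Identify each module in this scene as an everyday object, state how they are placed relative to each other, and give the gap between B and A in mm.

A is a stool. B is a fence section. The fence section is on the floor beside the stool on its +y side. The gap between the fence section and the stool is 310 mm.

The fence section's nearest face is 310 mm from the stool's +y face.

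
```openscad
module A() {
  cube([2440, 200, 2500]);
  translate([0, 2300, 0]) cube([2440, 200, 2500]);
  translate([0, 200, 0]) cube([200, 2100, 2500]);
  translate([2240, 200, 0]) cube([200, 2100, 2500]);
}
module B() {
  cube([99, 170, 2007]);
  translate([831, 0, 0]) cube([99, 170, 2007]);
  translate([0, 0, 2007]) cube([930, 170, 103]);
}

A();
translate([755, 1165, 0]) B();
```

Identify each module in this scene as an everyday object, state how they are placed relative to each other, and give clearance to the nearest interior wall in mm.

Clearances: x = 555, y = 965; minimum 555 mm.

A is a house frame. B is a door frame. The door frame sits inside the house frame, centred. The clearance to the nearest interior wall is 555 mm.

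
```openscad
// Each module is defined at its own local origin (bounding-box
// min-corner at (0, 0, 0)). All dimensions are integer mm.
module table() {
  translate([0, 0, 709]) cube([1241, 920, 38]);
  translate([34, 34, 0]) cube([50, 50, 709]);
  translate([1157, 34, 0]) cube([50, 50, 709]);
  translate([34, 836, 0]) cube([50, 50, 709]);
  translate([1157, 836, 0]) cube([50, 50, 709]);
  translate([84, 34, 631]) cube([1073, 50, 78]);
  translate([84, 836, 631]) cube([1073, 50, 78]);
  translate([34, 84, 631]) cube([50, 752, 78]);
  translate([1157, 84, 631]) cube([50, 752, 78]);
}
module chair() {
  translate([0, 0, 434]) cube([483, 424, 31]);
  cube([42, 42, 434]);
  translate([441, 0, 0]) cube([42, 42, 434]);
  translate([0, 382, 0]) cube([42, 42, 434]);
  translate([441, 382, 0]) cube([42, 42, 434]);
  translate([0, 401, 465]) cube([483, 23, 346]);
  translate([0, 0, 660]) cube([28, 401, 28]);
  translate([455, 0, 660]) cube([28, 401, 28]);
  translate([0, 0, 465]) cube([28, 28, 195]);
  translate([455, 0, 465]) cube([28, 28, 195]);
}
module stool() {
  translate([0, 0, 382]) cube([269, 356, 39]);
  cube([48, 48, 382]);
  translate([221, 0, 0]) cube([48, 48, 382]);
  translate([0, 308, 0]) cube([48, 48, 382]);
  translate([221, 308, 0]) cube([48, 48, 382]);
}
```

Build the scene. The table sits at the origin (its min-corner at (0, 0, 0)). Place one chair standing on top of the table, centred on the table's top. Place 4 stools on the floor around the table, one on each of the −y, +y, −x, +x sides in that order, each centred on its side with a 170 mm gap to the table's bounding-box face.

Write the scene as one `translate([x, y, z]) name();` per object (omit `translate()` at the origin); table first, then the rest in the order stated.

table();
translate([379, 248, 747]) chair();
translate([486, -526, 0]) stool();
translate([486, 1090, 0]) stool();
translate([-439, 282, 0]) stool();
translate([1411, 282, 0]) stool();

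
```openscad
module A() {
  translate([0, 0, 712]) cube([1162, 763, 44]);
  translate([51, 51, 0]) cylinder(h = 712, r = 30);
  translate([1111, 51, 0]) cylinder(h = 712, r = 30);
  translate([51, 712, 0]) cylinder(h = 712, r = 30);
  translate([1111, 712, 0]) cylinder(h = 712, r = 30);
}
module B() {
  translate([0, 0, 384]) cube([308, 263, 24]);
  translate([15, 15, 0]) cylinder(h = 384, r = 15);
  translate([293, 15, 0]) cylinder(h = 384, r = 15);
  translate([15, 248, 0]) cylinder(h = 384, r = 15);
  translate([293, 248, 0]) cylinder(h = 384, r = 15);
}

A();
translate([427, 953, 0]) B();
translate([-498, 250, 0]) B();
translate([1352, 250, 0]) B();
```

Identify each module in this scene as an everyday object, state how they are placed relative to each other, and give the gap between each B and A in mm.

Each stool's nearest face is 190 mm from the table's bounding box.

A is a table. B is a stool. Three stools sit around the table at the +y, −x, +x sides. The gap between each stool and the table is 190 mm.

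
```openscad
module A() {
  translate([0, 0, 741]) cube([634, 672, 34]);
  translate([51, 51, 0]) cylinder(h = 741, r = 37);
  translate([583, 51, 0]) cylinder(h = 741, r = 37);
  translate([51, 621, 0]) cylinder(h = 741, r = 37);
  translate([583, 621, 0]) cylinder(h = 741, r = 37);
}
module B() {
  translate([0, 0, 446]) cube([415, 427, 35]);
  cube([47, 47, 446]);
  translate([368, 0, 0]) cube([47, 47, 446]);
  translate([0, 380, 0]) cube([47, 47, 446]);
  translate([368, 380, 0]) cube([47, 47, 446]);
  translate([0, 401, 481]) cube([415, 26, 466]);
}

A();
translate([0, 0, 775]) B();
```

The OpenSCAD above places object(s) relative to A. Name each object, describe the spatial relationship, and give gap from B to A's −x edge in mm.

A is a table. B is a chair. The chair is on top of the table. The gap from the chair to the table's −x edge is 0 mm.

The chair's min-x is at 0; the table's min-x is 0; gap = 0 mm.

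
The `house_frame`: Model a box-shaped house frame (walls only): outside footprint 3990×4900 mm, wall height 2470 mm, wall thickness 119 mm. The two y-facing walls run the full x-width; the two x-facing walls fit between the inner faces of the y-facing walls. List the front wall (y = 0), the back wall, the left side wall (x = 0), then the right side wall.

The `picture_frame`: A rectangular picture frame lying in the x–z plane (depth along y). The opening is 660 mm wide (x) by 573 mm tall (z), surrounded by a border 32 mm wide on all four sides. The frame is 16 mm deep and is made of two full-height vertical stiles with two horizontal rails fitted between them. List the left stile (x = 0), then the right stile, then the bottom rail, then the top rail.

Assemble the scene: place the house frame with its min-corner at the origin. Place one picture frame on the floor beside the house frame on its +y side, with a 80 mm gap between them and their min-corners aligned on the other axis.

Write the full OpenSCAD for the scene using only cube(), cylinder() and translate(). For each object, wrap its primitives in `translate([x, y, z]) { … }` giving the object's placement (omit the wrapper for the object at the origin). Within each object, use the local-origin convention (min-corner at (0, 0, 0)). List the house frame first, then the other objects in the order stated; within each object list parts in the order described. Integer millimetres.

cube([3990, 119, 2470]);
translate([0, 4781, 0]) cube([3990, 119, 2470]);
translate([0, 119, 0]) cube([119, 4662, 2470]);
translate([3871, 119, 0]) cube([119, 4662, 2470]);
translate([0, 4980, 0]) {
  cube([32, 16, 637]);
  translate([692, 0, 0]) cube([32, 16, 637]);
  translate([32, 0, 0]) cube([660, 16, 32]);
  translate([32, 0, 605]) cube([660, 16, 32]);
}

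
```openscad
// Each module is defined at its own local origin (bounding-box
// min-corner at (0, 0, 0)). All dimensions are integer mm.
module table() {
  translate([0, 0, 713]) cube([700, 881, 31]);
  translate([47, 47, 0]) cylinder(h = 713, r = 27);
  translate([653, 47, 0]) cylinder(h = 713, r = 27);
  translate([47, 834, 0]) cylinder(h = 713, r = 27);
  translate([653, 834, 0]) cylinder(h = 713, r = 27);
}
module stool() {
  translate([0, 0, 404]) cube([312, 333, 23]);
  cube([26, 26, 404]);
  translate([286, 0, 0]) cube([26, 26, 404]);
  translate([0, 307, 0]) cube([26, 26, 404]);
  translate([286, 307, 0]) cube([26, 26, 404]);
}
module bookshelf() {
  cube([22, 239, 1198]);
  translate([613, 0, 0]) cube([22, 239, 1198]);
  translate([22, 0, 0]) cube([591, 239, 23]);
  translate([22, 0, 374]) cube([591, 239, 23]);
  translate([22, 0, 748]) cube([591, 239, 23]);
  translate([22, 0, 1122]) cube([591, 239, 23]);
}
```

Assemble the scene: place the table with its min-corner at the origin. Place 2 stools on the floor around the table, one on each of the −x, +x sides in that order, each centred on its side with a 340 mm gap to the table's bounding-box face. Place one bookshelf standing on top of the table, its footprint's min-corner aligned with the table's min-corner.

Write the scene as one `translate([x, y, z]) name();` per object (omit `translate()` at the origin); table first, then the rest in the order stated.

table();
translate([-652, 274, 0]) stool();
translate([1040, 274, 0]) stool();
translate([0, 0, 744]) bookshelf();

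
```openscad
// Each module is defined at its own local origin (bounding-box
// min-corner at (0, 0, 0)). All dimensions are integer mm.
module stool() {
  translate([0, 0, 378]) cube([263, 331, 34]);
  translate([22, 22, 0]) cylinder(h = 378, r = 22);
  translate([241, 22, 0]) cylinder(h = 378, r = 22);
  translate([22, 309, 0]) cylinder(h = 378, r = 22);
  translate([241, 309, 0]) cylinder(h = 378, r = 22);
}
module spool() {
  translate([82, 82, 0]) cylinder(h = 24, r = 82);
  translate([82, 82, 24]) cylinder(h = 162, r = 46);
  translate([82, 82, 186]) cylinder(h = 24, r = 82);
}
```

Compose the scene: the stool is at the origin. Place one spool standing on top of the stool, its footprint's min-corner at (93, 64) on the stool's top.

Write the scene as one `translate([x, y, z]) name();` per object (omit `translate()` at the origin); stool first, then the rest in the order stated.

stool();
translate([93, 64, 412]) spool();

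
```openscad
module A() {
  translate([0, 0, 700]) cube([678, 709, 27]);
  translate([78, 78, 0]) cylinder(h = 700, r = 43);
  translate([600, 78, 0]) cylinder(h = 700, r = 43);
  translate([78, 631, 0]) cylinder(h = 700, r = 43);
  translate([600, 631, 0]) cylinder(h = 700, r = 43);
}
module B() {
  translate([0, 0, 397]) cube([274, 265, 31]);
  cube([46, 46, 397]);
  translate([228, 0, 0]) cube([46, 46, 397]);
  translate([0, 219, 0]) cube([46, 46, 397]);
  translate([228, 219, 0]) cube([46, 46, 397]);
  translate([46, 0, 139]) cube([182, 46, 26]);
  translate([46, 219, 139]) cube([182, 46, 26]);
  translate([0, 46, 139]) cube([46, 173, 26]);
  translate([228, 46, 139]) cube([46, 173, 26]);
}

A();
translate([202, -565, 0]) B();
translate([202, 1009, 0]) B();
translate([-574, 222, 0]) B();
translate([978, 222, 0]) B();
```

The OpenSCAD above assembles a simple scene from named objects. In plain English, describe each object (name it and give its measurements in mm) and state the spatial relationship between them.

A is a rectangular dining table. The top is 678×709×27 mm with its upper surface at z = 727 mm. It stands on four round legs of 86 mm diameter, each leg's bounding box inset 35 mm from the nearest pair of top edges, running from the floor to the underside of the top.

B is a four-legged stool. The seat is a 274×265×31 mm slab whose top surface is at z = 428 mm; four square legs, each 46×46 mm in cross-section, run from the floor (z = 0) to the underside of the seat, each flush with a corner of the seat. Four stretchers, 46 mm wide and 26 mm tall, connect adjacent legs with their undersides at z = 139 mm, each running between the inner faces of the legs it joins and aligned with the legs' outer faces on the other axis.

Four stools sit around the table at the −y, +y, −x, +x sides.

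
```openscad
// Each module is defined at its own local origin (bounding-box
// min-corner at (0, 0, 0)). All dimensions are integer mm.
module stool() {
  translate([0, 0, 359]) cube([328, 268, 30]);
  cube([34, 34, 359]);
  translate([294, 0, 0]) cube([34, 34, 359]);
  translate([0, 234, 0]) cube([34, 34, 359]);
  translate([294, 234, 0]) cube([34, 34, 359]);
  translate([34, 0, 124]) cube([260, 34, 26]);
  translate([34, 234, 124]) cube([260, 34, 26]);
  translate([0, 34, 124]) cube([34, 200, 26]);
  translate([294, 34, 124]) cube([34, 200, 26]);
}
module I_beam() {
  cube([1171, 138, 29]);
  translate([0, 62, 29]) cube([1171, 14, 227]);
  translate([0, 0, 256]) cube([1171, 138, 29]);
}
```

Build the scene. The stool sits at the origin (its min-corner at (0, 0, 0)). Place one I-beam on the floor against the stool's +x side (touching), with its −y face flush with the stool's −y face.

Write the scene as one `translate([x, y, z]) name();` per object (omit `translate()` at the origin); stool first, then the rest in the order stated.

stool();
translate([328, 0, 0]) I_beam();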